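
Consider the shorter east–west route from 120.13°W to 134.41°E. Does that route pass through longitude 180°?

Naïve |134.41 − -120.13| = 254.54° > 180°, so the shorter arc goes the other way round — across 180°.
Signed shortest Δλ = ((134.41 − -120.13 + 180) mod 360) − 180 = -105.46°.
Going west by 105.46° from -120.13° passes through 180° before reaching +134.41°.

Yes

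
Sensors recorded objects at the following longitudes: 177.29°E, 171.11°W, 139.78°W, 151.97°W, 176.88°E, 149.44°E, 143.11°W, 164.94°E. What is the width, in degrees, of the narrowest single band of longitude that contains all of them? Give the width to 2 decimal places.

70.78°

Sort the longitudes: -171.11°, -151.97°, -143.11°, -139.78°, +149.44°, +164.94°, +176.88°, +177.29°.
Eastward gaps between consecutive values (wrapping around): 19.14°, 8.86°, 3.33°, 289.22°, 15.50°, 11.94°, 0.41°, 11.60°.
Largest gap = 289.22° ⇒ minimal covering band is its complement: 360° − 289.22° = 70.78°.
Band runs from +149.44° eastward to -139.78°, crossing the antimeridian.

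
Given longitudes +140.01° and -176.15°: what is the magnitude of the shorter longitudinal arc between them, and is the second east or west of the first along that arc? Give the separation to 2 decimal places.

Raw difference: -176.15 − 140.01 = -316.16°.
Normalise into (−180°, 180°]: -316.16° + 360° = 43.84°.
Positive ⇒ the second point lies to the east; separation 43.84°.

43.84° east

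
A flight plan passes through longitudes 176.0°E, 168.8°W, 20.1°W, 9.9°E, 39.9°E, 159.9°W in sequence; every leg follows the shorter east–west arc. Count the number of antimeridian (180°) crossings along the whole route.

2

Leg 1: +176.0° → -168.8°, shortest Δλ = 15.2° (east) — crosses 180°.
Leg 2: -168.8° → -20.1°, shortest Δλ = 148.7° (east) — does not cross 180°.
Leg 3: -20.1° → +9.9°, shortest Δλ = 30.0° (east) — does not cross 180°.
Leg 4: +9.9° → +39.9°, shortest Δλ = 30.0° (east) — does not cross 180°.
Leg 5: +39.9° → -159.9°, shortest Δλ = 160.2° (east) — crosses 180°.
Total crossings: 2.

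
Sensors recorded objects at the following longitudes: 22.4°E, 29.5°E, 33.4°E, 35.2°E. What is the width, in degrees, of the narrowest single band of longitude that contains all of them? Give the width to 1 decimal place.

Sort the longitudes: +22.4°, +29.5°, +33.4°, +35.2°.
Eastward gaps between consecutive values (wrapping around): 7.1°, 3.9°, 1.8°, 347.2°.
Largest gap = 347.2° ⇒ minimal covering band is its complement: 360° − 347.2° = 12.8°.
Band runs from +22.4° eastward to +35.2°.

12.8°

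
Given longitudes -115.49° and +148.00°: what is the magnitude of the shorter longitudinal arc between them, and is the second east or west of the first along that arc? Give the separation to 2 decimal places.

96.51° west

Raw difference: 148.00 − -115.49 = 263.49°.
Normalise into (−180°, 180°]: 263.49° − 360° = -96.51°.
Negative ⇒ the second point lies to the west; separation 96.51°.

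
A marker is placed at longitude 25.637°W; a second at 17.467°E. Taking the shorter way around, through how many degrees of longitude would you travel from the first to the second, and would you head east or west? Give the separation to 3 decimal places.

Raw difference: 17.467 − -25.637 = 43.104°.
Normalise into (−180°, 180°]: 43.104° stays 43.104°.
Positive ⇒ the second point lies to the east; separation 43.104°.

43.104° east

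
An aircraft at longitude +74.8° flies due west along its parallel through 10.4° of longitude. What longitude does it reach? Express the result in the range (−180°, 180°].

+64.4°

Start at +74.8°; shift −10.4° → +64.4°.
+64.4° already lies in (−180°, 180°].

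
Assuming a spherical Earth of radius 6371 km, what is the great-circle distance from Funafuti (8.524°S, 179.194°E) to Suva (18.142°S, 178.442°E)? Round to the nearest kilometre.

1073 km

Δλ = 178.442 − 179.194 = -0.752°.
Δφ = -18.142 − -8.524 = -9.618°.
a = sin²(Δφ/2) + cos φ₁ · cos φ₂ · sin²(Δλ/2) = 0.007069.
c = 2·atan2(√a, √(1−a)) = 0.16835 rad → d = 6371·c ≈ 1072.55 km.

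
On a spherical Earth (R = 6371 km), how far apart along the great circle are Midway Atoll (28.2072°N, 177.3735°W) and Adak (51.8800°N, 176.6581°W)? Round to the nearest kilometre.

Δλ = -176.6581 − -177.3735 = 0.7154°.
Δφ = 51.8800 − 28.2072 = 23.6728°.
a = sin²(Δφ/2) + cos φ₁ · cos φ₂ · sin²(Δλ/2) = 0.042095.
c = 2·atan2(√a, √(1−a)) = 0.41327 rad → d = 6371·c ≈ 2632.97 km.

2633 km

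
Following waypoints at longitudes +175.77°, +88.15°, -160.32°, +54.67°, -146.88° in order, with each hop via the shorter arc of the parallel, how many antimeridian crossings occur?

Leg 1: +175.77° → +88.15°, shortest Δλ = -87.62° (west) — does not cross 180°.
Leg 2: +88.15° → -160.32°, shortest Δλ = 111.53° (east) — crosses 180°.
Leg 3: -160.32° → +54.67°, shortest Δλ = -145.01° (west) — crosses 180°.
Leg 4: +54.67° → -146.88°, shortest Δλ = 158.45° (east) — crosses 180°.
Total crossings: 3.

3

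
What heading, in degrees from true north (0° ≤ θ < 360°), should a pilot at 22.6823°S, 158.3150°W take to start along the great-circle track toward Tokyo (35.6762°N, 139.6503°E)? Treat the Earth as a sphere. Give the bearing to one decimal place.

313.7°

Δλ = 139.6503 − -158.3150 = 297.9653°; wrapped into (−180°, 180°]: -62.0347°.
θ = atan2( sin Δλ · cos φ₂ , cos φ₁ · sin φ₂ − sin φ₁ · cos φ₂ · cos Δλ )
  = atan2(-0.71747, 0.68499) = -46.327° → normalised to [0°, 360°): 313.673°.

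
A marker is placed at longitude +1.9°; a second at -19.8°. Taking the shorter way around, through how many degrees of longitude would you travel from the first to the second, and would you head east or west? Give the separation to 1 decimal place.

Raw difference: -19.8 − 1.9 = -21.7°.
Normalise into (−180°, 180°]: -21.7° stays -21.7°.
Negative ⇒ the second point lies to the west; separation 21.7°.

21.7° west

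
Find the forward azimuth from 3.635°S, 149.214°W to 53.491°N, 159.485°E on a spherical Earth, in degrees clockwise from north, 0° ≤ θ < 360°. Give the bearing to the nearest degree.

331°

Δλ = 159.485 − -149.214 = 308.699°; wrapped into (−180°, 180°]: -51.301°.
θ = atan2( sin Δλ · cos φ₂ , cos φ₁ · sin φ₂ − sin φ₁ · cos φ₂ · cos Δλ )
  = atan2(-0.46432, 0.82573) = -29.350° → normalised to [0°, 360°): 330.650°.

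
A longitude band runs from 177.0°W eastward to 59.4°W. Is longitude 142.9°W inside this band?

Yes

Band width going east from -177.0° to -59.4°: ((-59.4 − -177.0) mod 360) = 117.6°.
Offset of -142.9° east of the west edge: ((-142.9 − -177.0) mod 360) = 34.1°.
34.1° ≤ 117.6° ⇒ inside.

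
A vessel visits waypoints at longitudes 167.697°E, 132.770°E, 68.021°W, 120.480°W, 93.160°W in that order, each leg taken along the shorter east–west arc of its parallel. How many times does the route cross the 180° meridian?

Leg 1: +167.697° → +132.770°, shortest Δλ = -34.927° (west) — does not cross 180°.
Leg 2: +132.770° → -68.021°, shortest Δλ = 159.209° (east) — crosses 180°.
Leg 3: -68.021° → -120.480°, shortest Δλ = -52.459° (west) — does not cross 180°.
Leg 4: -120.480° → -93.160°, shortest Δλ = 27.32° (east) — does not cross 180°.
Total crossings: 1.

1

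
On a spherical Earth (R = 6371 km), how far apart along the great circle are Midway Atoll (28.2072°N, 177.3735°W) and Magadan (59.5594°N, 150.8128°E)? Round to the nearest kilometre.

Δλ = 150.8128 − -177.3735 = 328.1863°; wrapped into (−180°, 180°]: -31.8137°.
Δφ = 59.5594 − 28.2072 = 31.3522°.
a = sin²(Δφ/2) + cos φ₁ · cos φ₂ · sin²(Δλ/2) = 0.106545.
c = 2·atan2(√a, √(1−a)) = 0.66501 rad → d = 6371·c ≈ 4236.79 km.

4237 km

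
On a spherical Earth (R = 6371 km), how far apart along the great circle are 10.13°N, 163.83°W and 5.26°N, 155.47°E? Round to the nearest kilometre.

4514 km

Δλ = 155.47 − -163.83 = 319.30°; wrapped into (−180°, 180°]: -40.70°.
Δφ = 5.26 − 10.13 = -4.87°.
a = sin²(Δφ/2) + cos φ₁ · cos φ₂ · sin²(Δλ/2) = 0.120351.
c = 2·atan2(√a, √(1−a)) = 0.70856 rad → d = 6371·c ≈ 4514.26 km.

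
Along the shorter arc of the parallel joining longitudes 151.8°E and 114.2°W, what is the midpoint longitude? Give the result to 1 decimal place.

Signed shortest Δλ from +151.8° to -114.2° is +94.0°.
Midpoint longitude = +151.8° + (+94.0°)/2 = +151.8° + 47.0° = +198.8°.
Normalise into (−180°, 180°]: -161.2°.
(The naïve average (+151.8 + -114.2)/2 = 18.8° is on the wrong side of the globe.)

161.2°W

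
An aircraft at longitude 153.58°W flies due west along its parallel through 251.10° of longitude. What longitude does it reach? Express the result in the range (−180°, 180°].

44.68°W

Start at -153.58°; shift −251.10° → -404.68°.
-404.68° lies outside (−180°, 180°]; add 360° → -44.68°.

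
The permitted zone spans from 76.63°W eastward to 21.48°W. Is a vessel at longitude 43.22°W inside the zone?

Yes

Band width going east from -76.63° to -21.48°: ((-21.48 − -76.63) mod 360) = 55.15°.
Offset of -43.22° east of the west edge: ((-43.22 − -76.63) mod 360) = 33.41°.
33.41° ≤ 55.15° ⇒ inside.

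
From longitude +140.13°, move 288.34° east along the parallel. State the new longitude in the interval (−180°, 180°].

+68.47°

Start at +140.13°; shift +288.34° → +428.47°.
+428.47° lies outside (−180°, 180°]; subtract 360° → +68.47°.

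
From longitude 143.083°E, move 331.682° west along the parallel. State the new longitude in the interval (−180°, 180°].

Start at +143.083°; shift −331.682° → -188.599°.
-188.599° lies outside (−180°, 180°]; add 360° → +171.401°.

171.401°E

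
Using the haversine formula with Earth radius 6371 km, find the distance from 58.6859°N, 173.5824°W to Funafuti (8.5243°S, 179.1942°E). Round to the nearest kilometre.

7502 km

Δλ = 179.1942 − -173.5824 = 352.7766°; wrapped into (−180°, 180°]: -7.2234°.
Δφ = -8.5243 − 58.6859 = -67.2102°.
a = sin²(Δφ/2) + cos φ₁ · cos φ₂ · sin²(Δλ/2) = 0.308364.
c = 2·atan2(√a, √(1−a)) = 1.17746 rad → d = 6371·c ≈ 7501.60 km.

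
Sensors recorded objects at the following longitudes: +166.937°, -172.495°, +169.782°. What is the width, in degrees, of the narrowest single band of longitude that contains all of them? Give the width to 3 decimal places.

Sort the longitudes: -172.495°, +166.937°, +169.782°.
Eastward gaps between consecutive values (wrapping around): 339.432°, 2.845°, 17.723°.
Largest gap = 339.432° ⇒ minimal covering band is its complement: 360° − 339.432° = 20.568°.
Band runs from +166.937° eastward to -172.495°, crossing the antimeridian.

20.568°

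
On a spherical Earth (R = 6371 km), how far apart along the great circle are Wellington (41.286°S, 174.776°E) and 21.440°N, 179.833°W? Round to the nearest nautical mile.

3778 nmi

Δλ = -179.833 − 174.776 = -354.609°; wrapped into (−180°, 180°]: 5.391°.
Δφ = 21.440 − -41.286 = 62.726°.
a = sin²(Δφ/2) + cos φ₁ · cos φ₂ · sin²(Δλ/2) = 0.272424.
c = 2·atan2(√a, √(1−a)) = 1.09825 rad → d = 6371·c ≈ 6996.97 km ≈ 3778.06 nmi.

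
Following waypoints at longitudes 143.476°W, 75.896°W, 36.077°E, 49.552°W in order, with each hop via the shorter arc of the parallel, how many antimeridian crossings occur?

0

Leg 1: -143.476° → -75.896°, shortest Δλ = 67.58° (east) — does not cross 180°.
Leg 2: -75.896° → +36.077°, shortest Δλ = 111.973° (east) — does not cross 180°.
Leg 3: +36.077° → -49.552°, shortest Δλ = -85.629° (west) — does not cross 180°.
Total crossings: 0.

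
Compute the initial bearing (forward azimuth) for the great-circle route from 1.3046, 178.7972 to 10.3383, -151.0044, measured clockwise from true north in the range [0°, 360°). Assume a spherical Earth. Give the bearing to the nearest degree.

Δλ = -151.0044 − 178.7972 = -329.8016°; wrapped into (−180°, 180°]: 30.1984°.
θ = atan2( sin Δλ · cos φ₂ , cos φ₁ · sin φ₂ − sin φ₁ · cos φ₂ · cos Δλ )
  = atan2(0.49483, 0.16006) = 72.076° → normalised to [0°, 360°): 72.076°.

72°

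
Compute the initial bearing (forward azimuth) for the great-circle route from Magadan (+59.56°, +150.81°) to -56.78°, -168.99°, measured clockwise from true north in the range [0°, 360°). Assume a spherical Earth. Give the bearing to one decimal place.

Δλ = -168.99 − 150.81 = -319.80°; wrapped into (−180°, 180°]: 40.20°.
θ = atan2( sin Δλ · cos φ₂ , cos φ₁ · sin φ₂ − sin φ₁ · cos φ₂ · cos Δλ )
  = atan2(0.35362, -0.78461) = 155.739° → normalised to [0°, 360°): 155.739°.

155.7°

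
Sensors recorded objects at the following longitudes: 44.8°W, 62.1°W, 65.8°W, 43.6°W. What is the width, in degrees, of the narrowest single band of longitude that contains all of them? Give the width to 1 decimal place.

Sort the longitudes: -65.8°, -62.1°, -44.8°, -43.6°.
Eastward gaps between consecutive values (wrapping around): 3.7°, 17.3°, 1.2°, 337.8°.
Largest gap = 337.8° ⇒ minimal covering band is its complement: 360° − 337.8° = 22.2°.
Band runs from -65.8° eastward to -43.6°.

22.2°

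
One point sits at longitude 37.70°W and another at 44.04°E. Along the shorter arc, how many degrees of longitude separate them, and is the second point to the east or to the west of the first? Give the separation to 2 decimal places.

81.74° east

Raw difference: 44.04 − -37.70 = 81.74°.
Normalise into (−180°, 180°]: 81.74° stays 81.74°.
Positive ⇒ the second point lies to the east; separation 81.74°.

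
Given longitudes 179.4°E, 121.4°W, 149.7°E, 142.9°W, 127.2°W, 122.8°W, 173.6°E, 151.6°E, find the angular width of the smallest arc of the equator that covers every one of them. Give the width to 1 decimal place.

Sort the longitudes: -142.9°, -127.2°, -122.8°, -121.4°, +149.7°, +151.6°, +173.6°, +179.4°.
Eastward gaps between consecutive values (wrapping around): 15.7°, 4.4°, 1.4°, 271.1°, 1.9°, 22.0°, 5.8°, 37.7°.
Largest gap = 271.1° ⇒ minimal covering band is its complement: 360° − 271.1° = 88.9°.
Band runs from +149.7° eastward to -121.4°, crossing the antimeridian.

88.9°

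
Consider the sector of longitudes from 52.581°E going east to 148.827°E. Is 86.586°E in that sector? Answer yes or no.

Yes

Band width going east from +52.581° to +148.827°: ((148.827 − 52.581) mod 360) = 96.246°.
Offset of +86.586° east of the west edge: ((86.586 − 52.581) mod 360) = 34.005°.
34.005° ≤ 96.246° ⇒ inside.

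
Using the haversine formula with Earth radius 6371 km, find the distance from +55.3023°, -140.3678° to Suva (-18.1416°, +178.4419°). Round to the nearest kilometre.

Δλ = 178.4419 − -140.3678 = 318.8097°; wrapped into (−180°, 180°]: -41.1903°.
Δφ = -18.1416 − 55.3023 = -73.4439°.
a = sin²(Δφ/2) + cos φ₁ · cos φ₂ · sin²(Δλ/2) = 0.424458.
c = 2·atan2(√a, √(1−a)) = 1.41913 rad → d = 6371·c ≈ 9041.29 km.

9041 km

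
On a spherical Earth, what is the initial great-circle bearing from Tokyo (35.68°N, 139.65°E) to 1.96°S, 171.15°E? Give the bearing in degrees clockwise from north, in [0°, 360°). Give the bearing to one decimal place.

135.1°

Δλ = 171.15 − 139.65 = 31.50°.
θ = atan2( sin Δλ · cos φ₂ , cos φ₁ · sin φ₂ − sin φ₁ · cos φ₂ · cos Δλ )
  = atan2(0.52219, -0.52480) = 135.143° → normalised to [0°, 360°): 135.143°.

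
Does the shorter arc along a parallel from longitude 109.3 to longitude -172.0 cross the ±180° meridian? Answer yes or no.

Yes

Naïve |-172.0 − 109.3| = 281.3° > 180°, so the shorter arc goes the other way round — across 180°.
Signed shortest Δλ = ((-172.0 − 109.3 + 180) mod 360) − 180 = 78.7°.
Going east by 78.7° from +109.3° passes through 180° before reaching -172.0°.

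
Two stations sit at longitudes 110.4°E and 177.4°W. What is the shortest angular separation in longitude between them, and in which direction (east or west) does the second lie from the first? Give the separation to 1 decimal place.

Raw difference: -177.4 − 110.4 = -287.8°.
Normalise into (−180°, 180°]: -287.8° + 360° = 72.2°.
Positive ⇒ the second point lies to the east; separation 72.2°.

72.2° east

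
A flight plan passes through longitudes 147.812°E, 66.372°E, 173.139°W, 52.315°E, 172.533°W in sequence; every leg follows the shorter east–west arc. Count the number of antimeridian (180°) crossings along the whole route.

3

Leg 1: +147.812° → +66.372°, shortest Δλ = -81.44° (west) — does not cross 180°.
Leg 2: +66.372° → -173.139°, shortest Δλ = 120.489° (east) — crosses 180°.
Leg 3: -173.139° → +52.315°, shortest Δλ = -134.546° (west) — crosses 180°.
Leg 4: +52.315° → -172.533°, shortest Δλ = 135.152° (east) — crosses 180°.
Total crossings: 3.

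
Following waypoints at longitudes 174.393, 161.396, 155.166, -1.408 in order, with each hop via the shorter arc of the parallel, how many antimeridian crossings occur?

Leg 1: +174.393° → +161.396°, shortest Δλ = -12.997° (west) — does not cross 180°.
Leg 2: +161.396° → +155.166°, shortest Δλ = -6.23° (west) — does not cross 180°.
Leg 3: +155.166° → -1.408°, shortest Δλ = -156.574° (west) — does not cross 180°.
Total crossings: 0.

0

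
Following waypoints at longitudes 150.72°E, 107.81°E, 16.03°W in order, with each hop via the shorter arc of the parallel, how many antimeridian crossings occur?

0

Leg 1: +150.72° → +107.81°, shortest Δλ = -42.91° (west) — does not cross 180°.
Leg 2: +107.81° → -16.03°, shortest Δλ = -123.84° (west) — does not cross 180°.
Total crossings: 0.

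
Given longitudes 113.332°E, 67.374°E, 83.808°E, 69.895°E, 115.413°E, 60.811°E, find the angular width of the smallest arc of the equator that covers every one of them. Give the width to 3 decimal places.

54.602°

Sort the longitudes: +60.811°, +67.374°, +69.895°, +83.808°, +113.332°, +115.413°.
Eastward gaps between consecutive values (wrapping around): 6.563°, 2.521°, 13.913°, 29.524°, 2.081°, 305.398°.
Largest gap = 305.398° ⇒ minimal covering band is its complement: 360° − 305.398° = 54.602°.
Band runs from +60.811° eastward to +115.413°.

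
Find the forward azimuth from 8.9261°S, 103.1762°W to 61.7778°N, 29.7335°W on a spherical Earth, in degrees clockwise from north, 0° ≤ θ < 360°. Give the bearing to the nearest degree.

27°

Δλ = -29.7335 − -103.1762 = 73.4427°.
θ = atan2( sin Δλ · cos φ₂ , cos φ₁ · sin φ₂ − sin φ₁ · cos φ₂ · cos Δλ )
  = atan2(0.45328, 0.89136) = 26.955° → normalised to [0°, 360°): 26.955°.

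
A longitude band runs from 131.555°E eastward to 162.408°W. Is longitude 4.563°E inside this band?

Band width going east from +131.555° to -162.408°: ((-162.408 − 131.555) mod 360) = 66.037°.
Offset of +4.563° east of the west edge: ((4.563 − 131.555) mod 360) = 233.008°.
233.008° > 66.037° ⇒ outside.

No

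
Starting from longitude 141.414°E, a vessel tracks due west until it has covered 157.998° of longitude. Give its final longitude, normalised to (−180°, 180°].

16.584°W

Start at +141.414°; shift −157.998° → -16.584°.
-16.584° already lies in (−180°, 180°].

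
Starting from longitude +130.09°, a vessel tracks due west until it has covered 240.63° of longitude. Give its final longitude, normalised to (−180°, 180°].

-110.54°

Start at +130.09°; shift −240.63° → -110.54°.
-110.54° already lies in (−180°, 180°].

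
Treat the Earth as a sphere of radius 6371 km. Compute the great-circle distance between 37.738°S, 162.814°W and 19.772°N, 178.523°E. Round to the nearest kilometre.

6686 km

Δλ = 178.523 − -162.814 = 341.337°; wrapped into (−180°, 180°]: -18.663°.
Δφ = 19.772 − -37.738 = 57.510°.
a = sin²(Δφ/2) + cos φ₁ · cos φ₂ · sin²(Δλ/2) = 0.250990.
c = 2·atan2(√a, √(1−a)) = 1.04948 rad → d = 6371·c ≈ 6686.25 km.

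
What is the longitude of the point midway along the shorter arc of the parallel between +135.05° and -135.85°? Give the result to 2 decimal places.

Signed shortest Δλ from +135.05° to -135.85° is +89.10°.
Midpoint longitude = +135.05° + (+89.10°)/2 = +135.05° + 44.55° = +179.60°.
(The naïve average (+135.05 + -135.85)/2 = -0.4° is on the wrong side of the globe.)

+179.60°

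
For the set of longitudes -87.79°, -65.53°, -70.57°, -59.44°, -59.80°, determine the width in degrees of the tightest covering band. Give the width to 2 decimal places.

28.35°

Sort the longitudes: -87.79°, -70.57°, -65.53°, -59.80°, -59.44°.
Eastward gaps between consecutive values (wrapping around): 17.22°, 5.04°, 5.73°, 0.36°, 331.65°.
Largest gap = 331.65° ⇒ minimal covering band is its complement: 360° − 331.65° = 28.35°.
Band runs from -87.79° eastward to -59.44°.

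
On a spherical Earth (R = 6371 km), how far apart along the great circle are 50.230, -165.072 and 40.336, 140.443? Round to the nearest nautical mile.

Δλ = 140.443 − -165.072 = 305.515°; wrapped into (−180°, 180°]: -54.485°.
Δφ = 40.336 − 50.230 = -9.894°.
a = sin²(Δφ/2) + cos φ₁ · cos φ₂ · sin²(Δλ/2) = 0.109614.
c = 2·atan2(√a, √(1−a)) = 0.67490 rad → d = 6371·c ≈ 4299.76 km ≈ 2321.69 nmi.

2322 nmi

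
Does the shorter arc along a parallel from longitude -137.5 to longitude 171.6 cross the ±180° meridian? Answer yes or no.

Naïve |171.6 − -137.5| = 309.1° > 180°, so the shorter arc goes the other way round — across 180°.
Signed shortest Δλ = ((171.6 − -137.5 + 180) mod 360) − 180 = -50.9°.
Going west by 50.9° from -137.5° passes through 180° before reaching +171.6°.

Yes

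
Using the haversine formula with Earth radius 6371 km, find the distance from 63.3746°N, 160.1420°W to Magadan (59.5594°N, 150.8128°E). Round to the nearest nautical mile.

1389 nmi

Δλ = 150.8128 − -160.1420 = 310.9548°; wrapped into (−180°, 180°]: -49.0452°.
Δφ = 59.5594 − 63.3746 = -3.8152°.
a = sin²(Δφ/2) + cos φ₁ · cos φ₂ · sin²(Δλ/2) = 0.040223.
c = 2·atan2(√a, √(1−a)) = 0.40385 rad → d = 6371·c ≈ 2572.93 km ≈ 1389.27 nmi.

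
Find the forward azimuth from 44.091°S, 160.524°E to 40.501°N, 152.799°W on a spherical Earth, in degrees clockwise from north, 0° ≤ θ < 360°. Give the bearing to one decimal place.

Δλ = -152.799 − 160.524 = -313.323°; wrapped into (−180°, 180°]: 46.677°.
θ = atan2( sin Δλ · cos φ₂ , cos φ₁ · sin φ₂ − sin φ₁ · cos φ₂ · cos Δλ )
  = atan2(0.55319, 0.82948) = 33.700° → normalised to [0°, 360°): 33.700°.

33.7°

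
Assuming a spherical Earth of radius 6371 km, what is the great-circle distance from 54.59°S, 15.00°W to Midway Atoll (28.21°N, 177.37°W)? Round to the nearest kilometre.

16755 km

Δλ = -177.37 − -15.00 = -162.37°.
Δφ = 28.21 − -54.59 = 82.80°.
a = sin²(Δφ/2) + cos φ₁ · cos φ₂ · sin²(Δλ/2) = 0.935943.
c = 2·atan2(√a, √(1−a)) = 2.62984 rad → d = 6371·c ≈ 16754.68 km.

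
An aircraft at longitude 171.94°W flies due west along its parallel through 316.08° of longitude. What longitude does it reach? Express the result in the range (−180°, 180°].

128.02°W

Start at -171.94°; shift −316.08° → -488.02°.
-488.02° lies outside (−180°, 180°]; add 360° → -128.02°.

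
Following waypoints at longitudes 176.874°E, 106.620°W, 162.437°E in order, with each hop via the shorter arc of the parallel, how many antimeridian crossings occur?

Leg 1: +176.874° → -106.620°, shortest Δλ = 76.506° (east) — crosses 180°.
Leg 2: -106.620° → +162.437°, shortest Δλ = -90.943° (west) — crosses 180°.
Total crossings: 2.

2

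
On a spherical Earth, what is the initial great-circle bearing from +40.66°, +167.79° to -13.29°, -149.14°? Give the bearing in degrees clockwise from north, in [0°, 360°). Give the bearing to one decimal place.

Δλ = -149.14 − 167.79 = -316.93°; wrapped into (−180°, 180°]: 43.07°.
θ = atan2( sin Δλ · cos φ₂ , cos φ₁ · sin φ₂ − sin φ₁ · cos φ₂ · cos Δλ )
  = atan2(0.66460, -0.63762) = 133.813° → normalised to [0°, 360°): 133.813°.

133.8°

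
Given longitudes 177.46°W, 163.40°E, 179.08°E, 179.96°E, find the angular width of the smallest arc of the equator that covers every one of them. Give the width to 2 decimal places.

19.14°

Sort the longitudes: -177.46°, +163.40°, +179.08°, +179.96°.
Eastward gaps between consecutive values (wrapping around): 340.86°, 15.68°, 0.88°, 2.58°.
Largest gap = 340.86° ⇒ minimal covering band is its complement: 360° − 340.86° = 19.14°.
Band runs from +163.40° eastward to -177.46°, crossing the antimeridian.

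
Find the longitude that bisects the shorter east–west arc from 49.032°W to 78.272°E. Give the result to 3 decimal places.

14.620°E

Signed shortest Δλ from -49.032° to +78.272° is +127.304°.
Midpoint longitude = -49.032° + (+127.304°)/2 = -49.032° + 63.652° = +14.620°.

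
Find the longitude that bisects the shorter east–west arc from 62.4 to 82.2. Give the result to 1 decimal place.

Signed shortest Δλ from +62.4° to +82.2° is +19.8°.
Midpoint longitude = +62.4° + (+19.8°)/2 = +62.4° + 9.9° = +72.3°.

+72.3°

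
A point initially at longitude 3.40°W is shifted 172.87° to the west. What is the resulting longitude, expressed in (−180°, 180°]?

Start at -3.40°; shift −172.87° → -176.27°.
-176.27° already lies in (−180°, 180°].

176.27°W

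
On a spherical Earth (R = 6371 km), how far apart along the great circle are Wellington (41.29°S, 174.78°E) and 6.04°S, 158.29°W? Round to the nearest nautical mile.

Δλ = -158.29 − 174.78 = -333.07°; wrapped into (−180°, 180°]: 26.93°.
Δφ = -6.04 − -41.29 = 35.25°.
a = sin²(Δφ/2) + cos φ₁ · cos φ₂ · sin²(Δλ/2) = 0.132193.
c = 2·atan2(√a, √(1−a)) = 0.74422 rad → d = 6371·c ≈ 4741.44 km ≈ 2560.17 nmi.

2560 nmi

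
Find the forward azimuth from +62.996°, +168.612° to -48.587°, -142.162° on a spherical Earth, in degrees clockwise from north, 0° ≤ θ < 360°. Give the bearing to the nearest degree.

145°

Δλ = -142.162 − 168.612 = -310.774°; wrapped into (−180°, 180°]: 49.226°.
θ = atan2( sin Δλ · cos φ₂ , cos φ₁ · sin φ₂ − sin φ₁ · cos φ₂ · cos Δλ )
  = atan2(0.50093, -0.72542) = 145.373° → normalised to [0°, 360°): 145.373°.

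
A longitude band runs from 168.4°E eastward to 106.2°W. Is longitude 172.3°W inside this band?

Band width going east from +168.4° to -106.2°: ((-106.2 − 168.4) mod 360) = 85.4°.
Offset of -172.3° east of the west edge: ((-172.3 − 168.4) mod 360) = 19.3°.
19.3° ≤ 85.4° ⇒ inside.

Yes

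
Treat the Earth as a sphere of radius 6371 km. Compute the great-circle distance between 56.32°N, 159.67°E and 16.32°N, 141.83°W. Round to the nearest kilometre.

6584 km

Δλ = -141.83 − 159.67 = -301.50°; wrapped into (−180°, 180°]: 58.50°.
Δφ = 16.32 − 56.32 = -40.00°.
a = sin²(Δφ/2) + cos φ₁ · cos φ₂ · sin²(Δλ/2) = 0.244043.
c = 2·atan2(√a, √(1−a)) = 1.03339 rad → d = 6371·c ≈ 6583.70 km.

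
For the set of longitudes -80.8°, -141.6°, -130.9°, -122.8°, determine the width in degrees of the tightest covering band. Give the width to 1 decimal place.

60.8°

Sort the longitudes: -141.6°, -130.9°, -122.8°, -80.8°.
Eastward gaps between consecutive values (wrapping around): 10.7°, 8.1°, 42.0°, 299.2°.
Largest gap = 299.2° ⇒ minimal covering band is its complement: 360° − 299.2° = 60.8°.
Band runs from -141.6° eastward to -80.8°.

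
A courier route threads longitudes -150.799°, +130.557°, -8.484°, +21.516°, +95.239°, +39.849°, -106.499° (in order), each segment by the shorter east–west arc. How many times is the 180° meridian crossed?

Leg 1: -150.799° → +130.557°, shortest Δλ = -78.644° (west) — crosses 180°.
Leg 2: +130.557° → -8.484°, shortest Δλ = -139.041° (west) — does not cross 180°.
Leg 3: -8.484° → +21.516°, shortest Δλ = 30.0° (east) — does not cross 180°.
Leg 4: +21.516° → +95.239°, shortest Δλ = 73.723° (east) — does not cross 180°.
Leg 5: +95.239° → +39.849°, shortest Δλ = -55.39° (west) — does not cross 180°.
Leg 6: +39.849° → -106.499°, shortest Δλ = -146.348° (west) — does not cross 180°.
Total crossings: 1.

1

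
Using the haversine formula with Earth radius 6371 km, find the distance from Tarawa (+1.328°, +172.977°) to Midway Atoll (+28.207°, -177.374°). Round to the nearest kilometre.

Δλ = -177.374 − 172.977 = -350.351°; wrapped into (−180°, 180°]: 9.649°.
Δφ = 28.207 − 1.328 = 26.879°.
a = sin²(Δφ/2) + cos φ₁ · cos φ₂ · sin²(Δλ/2) = 0.060250.
c = 2·atan2(√a, √(1−a)) = 0.49599 rad → d = 6371·c ≈ 3159.93 km.

3160 km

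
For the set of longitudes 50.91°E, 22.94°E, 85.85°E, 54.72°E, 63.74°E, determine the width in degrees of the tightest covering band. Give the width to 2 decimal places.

Sort the longitudes: +22.94°, +50.91°, +54.72°, +63.74°, +85.85°.
Eastward gaps between consecutive values (wrapping around): 27.97°, 3.81°, 9.02°, 22.11°, 297.09°.
Largest gap = 297.09° ⇒ minimal covering band is its complement: 360° − 297.09° = 62.91°.
Band runs from +22.94° eastward to +85.85°.

62.91°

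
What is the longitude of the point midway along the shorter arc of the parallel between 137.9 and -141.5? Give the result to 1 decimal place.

+178.2°

Signed shortest Δλ from +137.9° to -141.5° is +80.6°.
Midpoint longitude = +137.9° + (+80.6°)/2 = +137.9° + 40.3° = +178.2°.
(The naïve average (+137.9 + -141.5)/2 = -1.8° is on the wrong side of the globe.)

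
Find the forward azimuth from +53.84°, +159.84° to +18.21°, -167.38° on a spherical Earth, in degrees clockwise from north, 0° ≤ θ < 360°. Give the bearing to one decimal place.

131.8°

Δλ = -167.38 − 159.84 = -327.22°; wrapped into (−180°, 180°]: 32.78°.
θ = atan2( sin Δλ · cos φ₂ , cos φ₁ · sin φ₂ − sin φ₁ · cos φ₂ · cos Δλ )
  = atan2(0.51430, -0.46042) = 131.836° → normalised to [0°, 360°): 131.836°.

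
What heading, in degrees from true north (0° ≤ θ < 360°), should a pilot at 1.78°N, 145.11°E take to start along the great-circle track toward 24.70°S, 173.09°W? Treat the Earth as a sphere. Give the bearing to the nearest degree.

126°

Δλ = -173.09 − 145.11 = -318.20°; wrapped into (−180°, 180°]: 41.80°.
θ = atan2( sin Δλ · cos φ₂ , cos φ₁ · sin φ₂ − sin φ₁ · cos φ₂ · cos Δλ )
  = atan2(0.60555, -0.43870) = 125.922° → normalised to [0°, 360°): 125.922°.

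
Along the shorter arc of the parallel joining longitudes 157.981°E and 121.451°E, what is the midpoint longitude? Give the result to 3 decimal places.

139.716°E

Signed shortest Δλ from +157.981° to +121.451° is -36.530°.
Midpoint longitude = +157.981° + (-36.530°)/2 = +157.981° − 18.265° = +139.716°.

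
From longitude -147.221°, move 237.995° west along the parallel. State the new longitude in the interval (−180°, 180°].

Start at -147.221°; shift −237.995° → -385.216°.
-385.216° lies outside (−180°, 180°]; add 360° → -25.216°.

-25.216°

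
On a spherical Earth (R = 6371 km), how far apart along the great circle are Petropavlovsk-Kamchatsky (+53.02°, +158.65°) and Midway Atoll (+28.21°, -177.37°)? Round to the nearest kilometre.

3387 km

Δλ = -177.37 − 158.65 = -336.02°; wrapped into (−180°, 180°]: 23.98°.
Δφ = 28.21 − 53.02 = -24.81°.
a = sin²(Δφ/2) + cos φ₁ · cos φ₂ · sin²(Δλ/2) = 0.069024.
c = 2·atan2(√a, √(1−a)) = 0.53169 rad → d = 6371·c ≈ 3387.40 km.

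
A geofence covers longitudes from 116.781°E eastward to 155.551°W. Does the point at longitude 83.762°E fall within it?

Band width going east from +116.781° to -155.551°: ((-155.551 − 116.781) mod 360) = 87.668°.
Offset of +83.762° east of the west edge: ((83.762 − 116.781) mod 360) = 326.981°.
326.981° > 87.668° ⇒ outside.

No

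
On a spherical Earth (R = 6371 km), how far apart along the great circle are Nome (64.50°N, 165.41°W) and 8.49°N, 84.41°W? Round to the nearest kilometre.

Δλ = -84.41 − -165.41 = 81.00°.
Δφ = 8.49 − 64.50 = -56.01°.
a = sin²(Δφ/2) + cos φ₁ · cos φ₂ · sin²(Δλ/2) = 0.400068.
c = 2·atan2(√a, √(1−a)) = 1.36958 rad → d = 6371·c ≈ 8725.58 km.

8726 km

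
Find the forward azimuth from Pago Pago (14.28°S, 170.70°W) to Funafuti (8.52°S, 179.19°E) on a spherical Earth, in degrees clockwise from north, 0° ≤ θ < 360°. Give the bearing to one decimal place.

Δλ = 179.19 − -170.70 = 349.89°; wrapped into (−180°, 180°]: -10.11°.
θ = atan2( sin Δλ · cos φ₂ , cos φ₁ · sin φ₂ − sin φ₁ · cos φ₂ · cos Δλ )
  = atan2(-0.17360, 0.09657) = -60.913° → normalised to [0°, 360°): 299.087°.

299.1°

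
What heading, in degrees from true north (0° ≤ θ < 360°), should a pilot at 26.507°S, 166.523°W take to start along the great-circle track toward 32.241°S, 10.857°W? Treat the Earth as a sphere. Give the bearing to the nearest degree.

157°

Δλ = -10.857 − -166.523 = 155.666°.
θ = atan2( sin Δλ · cos φ₂ , cos φ₁ · sin φ₂ − sin φ₁ · cos φ₂ · cos Δλ )
  = atan2(0.34852, -0.82136) = 157.007° → normalised to [0°, 360°): 157.007°.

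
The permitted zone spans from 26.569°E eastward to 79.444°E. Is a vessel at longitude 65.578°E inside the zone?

Band width going east from +26.569° to +79.444°: ((79.444 − 26.569) mod 360) = 52.875°.
Offset of +65.578° east of the west edge: ((65.578 − 26.569) mod 360) = 39.009°.
39.009° ≤ 52.875° ⇒ inside.

Yes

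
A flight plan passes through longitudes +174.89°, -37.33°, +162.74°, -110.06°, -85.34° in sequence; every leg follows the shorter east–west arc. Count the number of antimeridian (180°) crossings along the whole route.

3

Leg 1: +174.89° → -37.33°, shortest Δλ = 147.78° (east) — crosses 180°.
Leg 2: -37.33° → +162.74°, shortest Δλ = -159.93° (west) — crosses 180°.
Leg 3: +162.74° → -110.06°, shortest Δλ = 87.2° (east) — crosses 180°.
Leg 4: -110.06° → -85.34°, shortest Δλ = 24.72° (east) — does not cross 180°.
Total crossings: 3.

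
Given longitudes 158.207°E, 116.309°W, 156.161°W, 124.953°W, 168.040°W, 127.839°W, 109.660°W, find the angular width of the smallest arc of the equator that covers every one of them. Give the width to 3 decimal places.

92.133°

Sort the longitudes: -168.040°, -156.161°, -127.839°, -124.953°, -116.309°, -109.660°, +158.207°.
Eastward gaps between consecutive values (wrapping around): 11.879°, 28.322°, 2.886°, 8.644°, 6.649°, 267.867°, 33.753°.
Largest gap = 267.867° ⇒ minimal covering band is its complement: 360° − 267.867° = 92.133°.
Band runs from +158.207° eastward to -109.660°, crossing the antimeridian.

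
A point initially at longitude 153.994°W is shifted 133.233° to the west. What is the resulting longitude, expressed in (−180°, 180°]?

72.773°E

Start at -153.994°; shift −133.233° → -287.227°.
-287.227° lies outside (−180°, 180°]; add 360° → +72.773°.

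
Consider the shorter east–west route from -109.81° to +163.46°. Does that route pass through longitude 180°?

Naïve |163.46 − -109.81| = 273.27° > 180°, so the shorter arc goes the other way round — across 180°.
Signed shortest Δλ = ((163.46 − -109.81 + 180) mod 360) − 180 = -86.73°.
Going west by 86.73° from -109.81° passes through 180° before reaching +163.46°.

Yes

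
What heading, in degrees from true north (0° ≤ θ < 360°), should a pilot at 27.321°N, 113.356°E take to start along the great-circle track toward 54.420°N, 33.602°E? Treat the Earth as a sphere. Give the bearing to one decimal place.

Δλ = 33.602 − 113.356 = -79.754°.
θ = atan2( sin Δλ · cos φ₂ , cos φ₁ · sin φ₂ − sin φ₁ · cos φ₂ · cos Δλ )
  = atan2(-0.57256, 0.67508) = -40.303° → normalised to [0°, 360°): 319.697°.

319.7°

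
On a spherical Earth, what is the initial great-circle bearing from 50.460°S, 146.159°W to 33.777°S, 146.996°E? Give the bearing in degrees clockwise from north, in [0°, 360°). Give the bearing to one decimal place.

Δλ = 146.996 − -146.159 = 293.155°; wrapped into (−180°, 180°]: -66.845°.
θ = atan2( sin Δλ · cos φ₂ , cos φ₁ · sin φ₂ − sin φ₁ · cos φ₂ · cos Δλ )
  = atan2(-0.76425, -0.10188) = -97.593° → normalised to [0°, 360°): 262.407°.

262.4°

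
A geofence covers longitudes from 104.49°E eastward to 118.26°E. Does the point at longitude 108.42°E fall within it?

Yes

Band width going east from +104.49° to +118.26°: ((118.26 − 104.49) mod 360) = 13.77°.
Offset of +108.42° east of the west edge: ((108.42 − 104.49) mod 360) = 3.93°.
3.93° ≤ 13.77° ⇒ inside.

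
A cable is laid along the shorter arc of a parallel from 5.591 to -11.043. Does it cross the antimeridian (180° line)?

No

Signed shortest Δλ = ((-11.043 − 5.591 + 180) mod 360) − 180 = -16.634°.
Going west by 16.634° from +5.591° reaches -11.043° without touching 180°.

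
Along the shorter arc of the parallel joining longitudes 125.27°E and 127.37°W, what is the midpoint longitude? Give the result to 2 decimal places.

Signed shortest Δλ from +125.27° to -127.37° is +107.36°.
Midpoint longitude = +125.27° + (+107.36°)/2 = +125.27° + 53.68° = +178.95°.
(The naïve average (+125.27 + -127.37)/2 = -1.05° is on the wrong side of the globe.)

178.95°E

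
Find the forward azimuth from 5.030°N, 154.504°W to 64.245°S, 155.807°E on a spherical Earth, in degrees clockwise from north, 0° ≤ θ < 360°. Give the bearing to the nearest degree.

200°

Δλ = 155.807 − -154.504 = 310.311°; wrapped into (−180°, 180°]: -49.689°.
θ = atan2( sin Δλ · cos φ₂ , cos φ₁ · sin φ₂ − sin φ₁ · cos φ₂ · cos Δλ )
  = atan2(-0.33134, -0.92184) = -160.230° → normalised to [0°, 360°): 199.770°.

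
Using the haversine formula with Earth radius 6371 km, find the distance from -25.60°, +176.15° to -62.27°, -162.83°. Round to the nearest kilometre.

4367 km

Δλ = -162.83 − 176.15 = -338.98°; wrapped into (−180°, 180°]: 21.02°.
Δφ = -62.27 − -25.60 = -36.67°.
a = sin²(Δφ/2) + cos φ₁ · cos φ₂ · sin²(Δλ/2) = 0.112918.
c = 2·atan2(√a, √(1−a)) = 0.68540 rad → d = 6371·c ≈ 4366.70 km.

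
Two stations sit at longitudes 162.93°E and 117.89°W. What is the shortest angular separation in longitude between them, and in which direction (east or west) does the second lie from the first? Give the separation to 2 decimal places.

Raw difference: -117.89 − 162.93 = -280.82°.
Normalise into (−180°, 180°]: -280.82° + 360° = 79.18°.
Positive ⇒ the second point lies to the east; separation 79.18°.

79.18° east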